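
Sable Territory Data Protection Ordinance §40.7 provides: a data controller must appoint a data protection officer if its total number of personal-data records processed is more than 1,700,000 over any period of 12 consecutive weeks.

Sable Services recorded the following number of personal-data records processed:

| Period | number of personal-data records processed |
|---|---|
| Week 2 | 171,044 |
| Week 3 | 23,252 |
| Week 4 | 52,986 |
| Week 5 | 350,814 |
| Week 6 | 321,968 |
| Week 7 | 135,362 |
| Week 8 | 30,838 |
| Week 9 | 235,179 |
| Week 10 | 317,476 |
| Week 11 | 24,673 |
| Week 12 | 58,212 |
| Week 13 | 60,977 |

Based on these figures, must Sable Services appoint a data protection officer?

Total number of personal-data records processed: 171,044 + 23,252 + 52,986 + 350,814 + 321,968 + 135,362 + 30,838 + 235,179 + 317,476 + 24,673 + 58,212 + 60,977 = 1,782,781.
1,782,781 > 1,700,000, so the threshold is exceeded.

Yes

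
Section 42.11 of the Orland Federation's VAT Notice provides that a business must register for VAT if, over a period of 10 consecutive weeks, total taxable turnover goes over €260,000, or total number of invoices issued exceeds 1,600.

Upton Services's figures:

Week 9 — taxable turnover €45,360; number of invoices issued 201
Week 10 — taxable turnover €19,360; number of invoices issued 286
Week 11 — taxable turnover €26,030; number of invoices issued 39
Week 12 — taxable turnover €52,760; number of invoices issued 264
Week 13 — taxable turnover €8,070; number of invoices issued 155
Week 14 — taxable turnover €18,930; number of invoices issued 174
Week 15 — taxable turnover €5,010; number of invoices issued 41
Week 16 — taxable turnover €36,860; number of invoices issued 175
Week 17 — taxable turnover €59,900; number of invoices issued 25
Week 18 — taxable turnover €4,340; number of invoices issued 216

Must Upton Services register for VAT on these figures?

Total taxable turnover: €45,360 + €19,360 + €26,030 + €52,760 + €8,070 + €18,930 + €5,010 + €36,860 + €59,900 + €4,340 = €276,620 (> €260,000).
Total number of invoices issued: 201 + 286 + 39 + 264 + 155 + 174 + 41 + 175 + 25 + 216 = 1,576 (≤ 1,600).
The test is 'or': at least one threshold is exceeded.

Yes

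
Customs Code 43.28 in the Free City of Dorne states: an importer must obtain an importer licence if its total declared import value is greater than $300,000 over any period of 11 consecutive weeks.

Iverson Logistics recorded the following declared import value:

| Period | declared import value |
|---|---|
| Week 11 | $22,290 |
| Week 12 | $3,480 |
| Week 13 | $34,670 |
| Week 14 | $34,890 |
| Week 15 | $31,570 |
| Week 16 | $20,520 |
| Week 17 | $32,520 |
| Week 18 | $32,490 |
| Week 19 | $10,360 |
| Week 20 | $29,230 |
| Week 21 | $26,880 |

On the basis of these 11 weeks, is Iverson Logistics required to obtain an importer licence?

Total declared import value: $22,290 + $3,480 + $34,670 + $34,890 + $31,570 + $20,520 + $32,520 + $32,490 + $10,360 + $29,230 + $26,880 = $278,900.
$278,900 ≤ $300,000, so the threshold is not exceeded.

No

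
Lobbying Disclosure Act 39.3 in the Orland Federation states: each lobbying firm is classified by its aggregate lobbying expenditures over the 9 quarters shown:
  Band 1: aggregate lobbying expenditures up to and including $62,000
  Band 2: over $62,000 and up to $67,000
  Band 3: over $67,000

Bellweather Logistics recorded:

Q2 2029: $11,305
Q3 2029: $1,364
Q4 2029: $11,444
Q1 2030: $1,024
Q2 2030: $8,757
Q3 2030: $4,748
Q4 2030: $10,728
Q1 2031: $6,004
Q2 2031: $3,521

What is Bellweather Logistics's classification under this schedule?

Aggregate lobbying expenditures: $11,305 + $1,364 + $11,444 + $1,024 + $8,757 + $4,748 + $10,728 + $6,004 + $3,521 = $58,895.
$58,895 ≤ $62,000, so Band 1 applies.

Band 1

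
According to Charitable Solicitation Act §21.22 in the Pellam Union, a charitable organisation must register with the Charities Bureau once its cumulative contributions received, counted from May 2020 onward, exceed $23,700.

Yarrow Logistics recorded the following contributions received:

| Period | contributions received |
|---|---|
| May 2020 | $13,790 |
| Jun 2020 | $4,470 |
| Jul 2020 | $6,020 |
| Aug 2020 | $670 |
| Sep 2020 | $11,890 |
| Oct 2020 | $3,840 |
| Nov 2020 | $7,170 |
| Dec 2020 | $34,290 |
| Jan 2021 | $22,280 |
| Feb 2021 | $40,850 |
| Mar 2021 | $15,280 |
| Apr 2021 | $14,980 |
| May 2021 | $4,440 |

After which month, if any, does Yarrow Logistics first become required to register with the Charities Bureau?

Through May 2020: $13,790
Through Jun 2020: $18,260
Through Jul 2020: $24,280 ← exceeds threshold

Jul 2020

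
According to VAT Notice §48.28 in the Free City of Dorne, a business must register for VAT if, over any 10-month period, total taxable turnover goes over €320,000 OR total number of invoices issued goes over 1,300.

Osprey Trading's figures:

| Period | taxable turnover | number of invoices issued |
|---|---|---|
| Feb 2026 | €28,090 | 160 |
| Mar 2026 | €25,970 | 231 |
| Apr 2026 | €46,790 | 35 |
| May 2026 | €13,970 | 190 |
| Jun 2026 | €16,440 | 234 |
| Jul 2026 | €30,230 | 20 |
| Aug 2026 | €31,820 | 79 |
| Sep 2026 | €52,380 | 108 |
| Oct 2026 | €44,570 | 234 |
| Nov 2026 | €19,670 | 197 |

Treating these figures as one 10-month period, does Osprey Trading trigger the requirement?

Total taxable turnover: €28,090 + €25,970 + €46,790 + €13,970 + €16,440 + €30,230 + €31,820 + €52,380 + €44,570 + €19,670 = €309,930 (≤ €320,000).
Total number of invoices issued: 160 + 231 + 35 + 190 + 234 + 20 + 79 + 108 + 234 + 197 = 1,488 (> 1,300).
The test is 'or': at least one threshold is exceeded.

Yes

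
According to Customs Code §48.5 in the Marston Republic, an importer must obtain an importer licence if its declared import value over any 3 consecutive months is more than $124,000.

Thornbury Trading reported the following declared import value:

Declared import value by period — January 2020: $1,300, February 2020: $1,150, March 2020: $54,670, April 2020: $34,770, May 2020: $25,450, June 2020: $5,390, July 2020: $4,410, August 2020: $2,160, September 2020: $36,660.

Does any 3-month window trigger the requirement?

No

January 2020–March 2020: $1,300 + $1,150 + $54,670 = $57,120 (under)
February 2020–April 2020: $1,150 + $54,670 + $34,770 = $90,590 (under)
March 2020–May 2020: $54,670 + $34,770 + $25,450 = $114,890 (under)
April 2020–June 2020: $34,770 + $25,450 + $5,390 = $65,610 (under)
May 2020–July 2020: $25,450 + $5,390 + $4,410 = $35,250 (under)
June 2020–August 2020: $5,390 + $4,410 + $2,160 = $11,960 (under)
July 2020–September 2020: $4,410 + $2,160 + $36,660 = $43,230 (under)
No window exceeds $124,000.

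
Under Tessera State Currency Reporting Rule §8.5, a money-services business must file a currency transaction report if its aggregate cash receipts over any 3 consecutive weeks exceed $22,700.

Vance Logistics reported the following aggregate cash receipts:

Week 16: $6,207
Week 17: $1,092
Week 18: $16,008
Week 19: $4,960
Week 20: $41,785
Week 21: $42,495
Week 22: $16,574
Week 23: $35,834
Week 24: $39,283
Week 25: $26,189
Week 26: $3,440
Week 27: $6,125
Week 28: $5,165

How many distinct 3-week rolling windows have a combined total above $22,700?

9

Week 16–Week 18: $6,207 + $1,092 + $16,008 = $23,307 (over)
Week 17–Week 19: $1,092 + $16,008 + $4,960 = $22,060 (under)
Week 18–Week 20: $16,008 + $4,960 + $41,785 = $62,753 (over)
Week 19–Week 21: $4,960 + $41,785 + $42,495 = $89,240 (over)
Week 20–Week 22: $41,785 + $42,495 + $16,574 = $100,854 (over)
Week 21–Week 23: $42,495 + $16,574 + $35,834 = $94,903 (over)
Week 22–Week 24: $16,574 + $35,834 + $39,283 = $91,691 (over)
Week 23–Week 25: $35,834 + $39,283 + $26,189 = $101,306 (over)
Week 24–Week 26: $39,283 + $26,189 + $3,440 = $68,912 (over)
Week 25–Week 27: $26,189 + $3,440 + $6,125 = $35,754 (over)
Week 26–Week 28: $3,440 + $6,125 + $5,165 = $14,730 (under)
9 windows exceed the threshold.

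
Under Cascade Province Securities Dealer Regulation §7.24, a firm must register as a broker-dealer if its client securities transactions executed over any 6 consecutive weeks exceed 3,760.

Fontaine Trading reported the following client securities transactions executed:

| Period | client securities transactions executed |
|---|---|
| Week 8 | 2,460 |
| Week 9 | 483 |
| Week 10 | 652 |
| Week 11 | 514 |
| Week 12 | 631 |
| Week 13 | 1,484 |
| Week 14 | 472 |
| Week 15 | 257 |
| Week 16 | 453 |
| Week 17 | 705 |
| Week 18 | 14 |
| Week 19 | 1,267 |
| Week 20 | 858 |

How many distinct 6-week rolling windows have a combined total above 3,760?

Week 8–Week 13: 2,460 + 483 + 652 + 514 + 631 + 1,484 = 6,224 (over)
Week 9–Week 14: 483 + 652 + 514 + 631 + 1,484 + 472 = 4,236 (over)
Week 10–Week 15: 652 + 514 + 631 + 1,484 + 472 + 257 = 4,010 (over)
Week 11–Week 16: 514 + 631 + 1,484 + 472 + 257 + 453 = 3,811 (over)
Week 12–Week 17: 631 + 1,484 + 472 + 257 + 453 + 705 = 4,002 (over)
Week 13–Week 18: 1,484 + 472 + 257 + 453 + 705 + 14 = 3,385 (under)
Week 14–Week 19: 472 + 257 + 453 + 705 + 14 + 1,267 = 3,168 (under)
Week 15–Week 20: 257 + 453 + 705 + 14 + 1,267 + 858 = 3,554 (under)
5 windows exceed the threshold.

5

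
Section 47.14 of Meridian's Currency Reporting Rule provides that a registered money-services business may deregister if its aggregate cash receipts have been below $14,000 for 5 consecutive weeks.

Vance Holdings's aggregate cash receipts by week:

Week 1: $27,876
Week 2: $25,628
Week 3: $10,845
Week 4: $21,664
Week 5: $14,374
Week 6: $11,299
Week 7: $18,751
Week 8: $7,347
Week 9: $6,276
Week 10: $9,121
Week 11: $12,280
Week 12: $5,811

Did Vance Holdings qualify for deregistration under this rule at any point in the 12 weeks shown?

Yes

Weeks below $14,000: Week 3, Week 6, Week 8, Week 9, Week 10, Week 11, Week 12.
Longest run of consecutive weeks below the threshold: 5.
5 ≥ 5, so Vance Holdings became eligible.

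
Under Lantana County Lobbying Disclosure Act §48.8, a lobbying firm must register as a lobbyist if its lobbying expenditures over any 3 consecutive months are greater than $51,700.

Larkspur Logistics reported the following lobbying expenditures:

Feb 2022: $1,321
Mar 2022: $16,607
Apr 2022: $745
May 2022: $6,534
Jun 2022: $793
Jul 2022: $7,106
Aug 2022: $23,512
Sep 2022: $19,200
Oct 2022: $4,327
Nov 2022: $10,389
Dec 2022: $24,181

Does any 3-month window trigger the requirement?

No

Feb 2022–Apr 2022: $1,321 + $16,607 + $745 = $18,673 (under)
Mar 2022–May 2022: $16,607 + $745 + $6,534 = $23,886 (under)
Apr 2022–Jun 2022: $745 + $6,534 + $793 = $8,072 (under)
May 2022–Jul 2022: $6,534 + $793 + $7,106 = $14,433 (under)
Jun 2022–Aug 2022: $793 + $7,106 + $23,512 = $31,411 (under)
Jul 2022–Sep 2022: $7,106 + $23,512 + $19,200 = $49,818 (under)
Aug 2022–Oct 2022: $23,512 + $19,200 + $4,327 = $47,039 (under)
Sep 2022–Nov 2022: $19,200 + $4,327 + $10,389 = $33,916 (under)
Oct 2022–Dec 2022: $4,327 + $10,389 + $24,181 = $38,897 (under)
No window exceeds $51,700.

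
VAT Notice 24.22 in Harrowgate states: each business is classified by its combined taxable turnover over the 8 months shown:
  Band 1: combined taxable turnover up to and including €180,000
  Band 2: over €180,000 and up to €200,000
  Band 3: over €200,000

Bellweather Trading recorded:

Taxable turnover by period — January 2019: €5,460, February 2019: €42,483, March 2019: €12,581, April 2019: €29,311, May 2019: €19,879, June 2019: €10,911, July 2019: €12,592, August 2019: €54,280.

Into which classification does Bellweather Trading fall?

Band 2

Combined taxable turnover: €5,460 + €42,483 + €12,581 + €29,311 + €19,879 + €10,911 + €12,592 + €54,280 = €187,497.
€180,000 < €187,497 ≤ €200,000, so Band 2 applies.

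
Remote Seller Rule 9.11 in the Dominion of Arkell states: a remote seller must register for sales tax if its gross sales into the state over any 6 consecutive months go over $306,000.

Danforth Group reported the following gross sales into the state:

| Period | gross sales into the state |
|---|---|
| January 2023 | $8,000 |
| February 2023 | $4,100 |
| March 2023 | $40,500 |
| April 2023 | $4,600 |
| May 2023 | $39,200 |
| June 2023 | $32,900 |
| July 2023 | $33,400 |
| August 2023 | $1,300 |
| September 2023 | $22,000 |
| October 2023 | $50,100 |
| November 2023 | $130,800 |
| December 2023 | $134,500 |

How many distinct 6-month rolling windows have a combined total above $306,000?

January 2023–June 2023: $8,000 + $4,100 + $40,500 + $4,600 + $39,200 + $32,900 = $129,300 (under)
February 2023–July 2023: $4,100 + $40,500 + $4,600 + $39,200 + $32,900 + $33,400 = $154,700 (under)
March 2023–August 2023: $40,500 + $4,600 + $39,200 + $32,900 + $33,400 + $1,300 = $151,900 (under)
April 2023–September 2023: $4,600 + $39,200 + $32,900 + $33,400 + $1,300 + $22,000 = $133,400 (under)
May 2023–October 2023: $39,200 + $32,900 + $33,400 + $1,300 + $22,000 + $50,100 = $178,900 (under)
June 2023–November 2023: $32,900 + $33,400 + $1,300 + $22,000 + $50,100 + $130,800 = $270,500 (under)
July 2023–December 2023: $33,400 + $1,300 + $22,000 + $50,100 + $130,800 + $134,500 = $372,100 (over)
1 window exceeds the threshold.

1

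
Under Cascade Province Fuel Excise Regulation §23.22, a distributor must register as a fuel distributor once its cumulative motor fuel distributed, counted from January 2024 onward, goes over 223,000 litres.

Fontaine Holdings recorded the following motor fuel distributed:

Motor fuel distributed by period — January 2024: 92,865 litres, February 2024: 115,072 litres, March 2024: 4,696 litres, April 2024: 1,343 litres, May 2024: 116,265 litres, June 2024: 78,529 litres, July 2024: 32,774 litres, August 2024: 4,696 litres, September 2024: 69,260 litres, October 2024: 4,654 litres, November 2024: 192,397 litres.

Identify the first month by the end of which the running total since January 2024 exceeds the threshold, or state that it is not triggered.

May 2024

Through January 2024: 92,865 litres
Through February 2024: 207,937 litres
Through March 2024: 212,633 litres
Through April 2024: 213,976 litres
Through May 2024: 330,241 litres ← exceeds threshold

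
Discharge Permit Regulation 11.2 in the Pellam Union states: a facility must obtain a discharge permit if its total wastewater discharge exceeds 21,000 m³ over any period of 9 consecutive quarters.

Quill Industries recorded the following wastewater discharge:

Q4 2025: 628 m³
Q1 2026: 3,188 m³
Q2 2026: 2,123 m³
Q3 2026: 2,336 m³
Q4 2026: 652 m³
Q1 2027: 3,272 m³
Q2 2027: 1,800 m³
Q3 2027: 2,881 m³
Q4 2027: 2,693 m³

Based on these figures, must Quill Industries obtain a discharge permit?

Total wastewater discharge: 628 m³ + 3,188 m³ + 2,123 m³ + 2,336 m³ + 652 m³ + 3,272 m³ + 1,800 m³ + 2,881 m³ + 2,693 m³ = 19,573 m³.
19,573 m³ ≤ 21,000 m³, so the threshold is not exceeded.

No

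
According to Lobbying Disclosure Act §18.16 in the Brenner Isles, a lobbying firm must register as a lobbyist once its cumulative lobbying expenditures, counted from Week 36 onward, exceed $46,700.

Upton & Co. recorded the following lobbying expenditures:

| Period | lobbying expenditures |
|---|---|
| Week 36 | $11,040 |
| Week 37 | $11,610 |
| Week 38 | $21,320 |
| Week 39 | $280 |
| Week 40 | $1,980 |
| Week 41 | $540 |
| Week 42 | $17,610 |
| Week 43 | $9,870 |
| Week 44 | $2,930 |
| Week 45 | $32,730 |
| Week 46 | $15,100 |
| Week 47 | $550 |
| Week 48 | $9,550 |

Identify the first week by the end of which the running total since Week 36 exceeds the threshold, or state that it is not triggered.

Week 41

Through Week 36: $11,040
Through Week 37: $22,650
Through Week 38: $43,970
Through Week 39: $44,250
Through Week 40: $46,230
Through Week 41: $46,770 ← exceeds threshold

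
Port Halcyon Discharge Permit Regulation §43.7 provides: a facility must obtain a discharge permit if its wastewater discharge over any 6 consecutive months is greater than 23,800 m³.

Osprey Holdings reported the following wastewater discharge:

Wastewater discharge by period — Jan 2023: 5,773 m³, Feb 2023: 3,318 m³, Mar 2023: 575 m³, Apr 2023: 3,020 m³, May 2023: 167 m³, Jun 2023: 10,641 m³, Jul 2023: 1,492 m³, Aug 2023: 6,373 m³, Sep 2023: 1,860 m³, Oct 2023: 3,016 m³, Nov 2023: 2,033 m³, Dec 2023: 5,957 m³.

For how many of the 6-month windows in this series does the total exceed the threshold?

Jan 2023–Jun 2023: 5,773 m³ + 3,318 m³ + 575 m³ + 3,020 m³ + 167 m³ + 10,641 m³ = 23,494 m³ (under)
Feb 2023–Jul 2023: 3,318 m³ + 575 m³ + 3,020 m³ + 167 m³ + 10,641 m³ + 1,492 m³ = 19,213 m³ (under)
Mar 2023–Aug 2023: 575 m³ + 3,020 m³ + 167 m³ + 10,641 m³ + 1,492 m³ + 6,373 m³ = 22,268 m³ (under)
Apr 2023–Sep 2023: 3,020 m³ + 167 m³ + 10,641 m³ + 1,492 m³ + 6,373 m³ + 1,860 m³ = 23,553 m³ (under)
May 2023–Oct 2023: 167 m³ + 10,641 m³ + 1,492 m³ + 6,373 m³ + 1,860 m³ + 3,016 m³ = 23,549 m³ (under)
Jun 2023–Nov 2023: 10,641 m³ + 1,492 m³ + 6,373 m³ + 1,860 m³ + 3,016 m³ + 2,033 m³ = 25,415 m³ (over)
Jul 2023–Dec 2023: 1,492 m³ + 6,373 m³ + 1,860 m³ + 3,016 m³ + 2,033 m³ + 5,957 m³ = 20,731 m³ (under)
1 window exceeds the threshold.

1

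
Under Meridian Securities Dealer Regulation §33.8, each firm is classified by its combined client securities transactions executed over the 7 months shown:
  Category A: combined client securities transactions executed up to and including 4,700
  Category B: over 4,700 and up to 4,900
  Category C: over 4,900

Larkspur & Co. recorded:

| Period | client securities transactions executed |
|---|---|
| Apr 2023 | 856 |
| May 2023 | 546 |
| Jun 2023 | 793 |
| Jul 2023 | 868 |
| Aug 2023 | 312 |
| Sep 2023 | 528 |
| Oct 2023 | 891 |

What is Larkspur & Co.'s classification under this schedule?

Category B

Combined client securities transactions executed: 856 + 546 + 793 + 868 + 312 + 528 + 891 = 4,794.
4,700 < 4,794 ≤ 4,900, so Category B applies.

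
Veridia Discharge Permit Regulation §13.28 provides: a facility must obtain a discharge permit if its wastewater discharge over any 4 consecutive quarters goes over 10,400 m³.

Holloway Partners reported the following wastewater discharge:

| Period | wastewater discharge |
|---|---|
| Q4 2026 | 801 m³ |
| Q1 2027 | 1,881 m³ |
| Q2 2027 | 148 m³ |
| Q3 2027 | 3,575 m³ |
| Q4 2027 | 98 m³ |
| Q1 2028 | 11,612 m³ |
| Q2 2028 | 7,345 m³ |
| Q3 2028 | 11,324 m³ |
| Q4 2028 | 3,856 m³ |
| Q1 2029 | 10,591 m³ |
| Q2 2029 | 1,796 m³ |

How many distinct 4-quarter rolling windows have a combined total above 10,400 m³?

6

Q4 2026–Q3 2027: 801 m³ + 1,881 m³ + 148 m³ + 3,575 m³ = 6,405 m³ (under)
Q1 2027–Q4 2027: 1,881 m³ + 148 m³ + 3,575 m³ + 98 m³ = 5,702 m³ (under)
Q2 2027–Q1 2028: 148 m³ + 3,575 m³ + 98 m³ + 11,612 m³ = 15,433 m³ (over)
Q3 2027–Q2 2028: 3,575 m³ + 98 m³ + 11,612 m³ + 7,345 m³ = 22,630 m³ (over)
Q4 2027–Q3 2028: 98 m³ + 11,612 m³ + 7,345 m³ + 11,324 m³ = 30,379 m³ (over)
Q1 2028–Q4 2028: 11,612 m³ + 7,345 m³ + 11,324 m³ + 3,856 m³ = 34,137 m³ (over)
Q2 2028–Q1 2029: 7,345 m³ + 11,324 m³ + 3,856 m³ + 10,591 m³ = 33,116 m³ (over)
Q3 2028–Q2 2029: 11,324 m³ + 3,856 m³ + 10,591 m³ + 1,796 m³ = 27,567 m³ (over)
6 windows exceed the threshold.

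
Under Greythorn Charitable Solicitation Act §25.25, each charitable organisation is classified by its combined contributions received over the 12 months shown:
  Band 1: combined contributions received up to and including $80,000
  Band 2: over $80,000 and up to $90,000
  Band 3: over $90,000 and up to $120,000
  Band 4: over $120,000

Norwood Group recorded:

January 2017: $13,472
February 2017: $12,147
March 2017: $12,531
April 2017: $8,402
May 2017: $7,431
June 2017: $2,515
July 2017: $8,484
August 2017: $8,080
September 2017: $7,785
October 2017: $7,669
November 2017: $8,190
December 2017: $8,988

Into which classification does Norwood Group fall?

Combined contributions received: $13,472 + $12,147 + $12,531 + $8,402 + $7,431 + $2,515 + $8,484 + $8,080 + $7,785 + $7,669 + $8,190 + $8,988 = $105,694.
$90,000 < $105,694 ≤ $120,000, so Band 3 applies.

Band 3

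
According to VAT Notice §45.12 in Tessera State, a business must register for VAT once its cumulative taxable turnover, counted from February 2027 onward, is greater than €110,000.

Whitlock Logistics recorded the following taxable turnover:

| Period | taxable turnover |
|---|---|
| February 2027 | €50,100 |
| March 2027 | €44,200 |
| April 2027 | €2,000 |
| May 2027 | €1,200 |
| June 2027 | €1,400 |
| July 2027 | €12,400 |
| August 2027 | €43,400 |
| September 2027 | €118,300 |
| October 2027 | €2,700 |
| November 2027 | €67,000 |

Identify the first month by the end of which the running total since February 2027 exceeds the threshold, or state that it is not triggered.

Through February 2027: €50,100
Through March 2027: €94,300
Through April 2027: €96,300
Through May 2027: €97,500
Through June 2027: €98,900
Through July 2027: €111,300 ← exceeds threshold

July 2027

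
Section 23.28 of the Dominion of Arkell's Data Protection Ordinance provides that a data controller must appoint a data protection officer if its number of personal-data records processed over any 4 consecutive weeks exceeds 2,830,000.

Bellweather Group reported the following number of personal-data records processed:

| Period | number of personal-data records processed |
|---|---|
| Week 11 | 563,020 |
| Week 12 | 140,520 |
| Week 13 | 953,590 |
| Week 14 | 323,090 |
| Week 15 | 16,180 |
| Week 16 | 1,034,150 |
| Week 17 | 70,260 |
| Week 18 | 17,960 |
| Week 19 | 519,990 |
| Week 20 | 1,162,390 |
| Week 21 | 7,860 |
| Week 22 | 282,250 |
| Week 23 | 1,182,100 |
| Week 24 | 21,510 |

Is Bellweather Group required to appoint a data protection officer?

No

Week 11–Week 14: 563,020 + 140,520 + 953,590 + 323,090 = 1,980,220 (under)
Week 12–Week 15: 140,520 + 953,590 + 323,090 + 16,180 = 1,433,380 (under)
Week 13–Week 16: 953,590 + 323,090 + 16,180 + 1,034,150 = 2,327,010 (under)
Week 14–Week 17: 323,090 + 16,180 + 1,034,150 + 70,260 = 1,443,680 (under)
Week 15–Week 18: 16,180 + 1,034,150 + 70,260 + 17,960 = 1,138,550 (under)
Week 16–Week 19: 1,034,150 + 70,260 + 17,960 + 519,990 = 1,642,360 (under)
Week 17–Week 20: 70,260 + 17,960 + 519,990 + 1,162,390 = 1,770,600 (under)
Week 18–Week 21: 17,960 + 519,990 + 1,162,390 + 7,860 = 1,708,200 (under)
Week 19–Week 22: 519,990 + 1,162,390 + 7,860 + 282,250 = 1,972,490 (under)
Week 20–Week 23: 1,162,390 + 7,860 + 282,250 + 1,182,100 = 2,634,600 (under)
Week 21–Week 24: 7,860 + 282,250 + 1,182,100 + 21,510 = 1,493,720 (under)
No window exceeds 2,830,000.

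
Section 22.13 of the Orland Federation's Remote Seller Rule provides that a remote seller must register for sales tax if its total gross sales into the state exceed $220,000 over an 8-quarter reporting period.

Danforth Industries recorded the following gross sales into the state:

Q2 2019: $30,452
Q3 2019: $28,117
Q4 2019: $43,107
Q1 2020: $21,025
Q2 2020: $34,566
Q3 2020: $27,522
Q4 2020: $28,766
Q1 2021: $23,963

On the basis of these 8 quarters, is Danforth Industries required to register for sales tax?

Total gross sales into the state: $30,452 + $28,117 + $43,107 + $21,025 + $34,566 + $27,522 + $28,766 + $23,963 = $237,518.
$237,518 > $220,000, so the threshold is exceeded.

Yes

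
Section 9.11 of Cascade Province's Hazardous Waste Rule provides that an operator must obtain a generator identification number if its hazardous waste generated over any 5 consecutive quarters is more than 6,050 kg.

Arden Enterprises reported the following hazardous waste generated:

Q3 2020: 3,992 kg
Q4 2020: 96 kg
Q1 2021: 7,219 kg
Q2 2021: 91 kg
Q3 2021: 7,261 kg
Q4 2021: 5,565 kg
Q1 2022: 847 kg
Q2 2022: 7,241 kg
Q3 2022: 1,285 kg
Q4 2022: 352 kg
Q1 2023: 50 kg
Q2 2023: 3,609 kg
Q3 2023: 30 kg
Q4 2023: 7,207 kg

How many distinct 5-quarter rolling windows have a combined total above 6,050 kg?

Q3 2020–Q3 2021: 3,992 kg + 96 kg + 7,219 kg + 91 kg + 7,261 kg = 18,659 kg (over)
Q4 2020–Q4 2021: 96 kg + 7,219 kg + 91 kg + 7,261 kg + 5,565 kg = 20,232 kg (over)
Q1 2021–Q1 2022: 7,219 kg + 91 kg + 7,261 kg + 5,565 kg + 847 kg = 20,983 kg (over)
Q2 2021–Q2 2022: 91 kg + 7,261 kg + 5,565 kg + 847 kg + 7,241 kg = 21,005 kg (over)
Q3 2021–Q3 2022: 7,261 kg + 5,565 kg + 847 kg + 7,241 kg + 1,285 kg = 22,199 kg (over)
Q4 2021–Q4 2022: 5,565 kg + 847 kg + 7,241 kg + 1,285 kg + 352 kg = 15,290 kg (over)
Q1 2022–Q1 2023: 847 kg + 7,241 kg + 1,285 kg + 352 kg + 50 kg = 9,775 kg (over)
Q2 2022–Q2 2023: 7,241 kg + 1,285 kg + 352 kg + 50 kg + 3,609 kg = 12,537 kg (over)
Q3 2022–Q3 2023: 1,285 kg + 352 kg + 50 kg + 3,609 kg + 30 kg = 5,326 kg (under)
Q4 2022–Q4 2023: 352 kg + 50 kg + 3,609 kg + 30 kg + 7,207 kg = 11,248 kg (over)
9 windows exceed the threshold.

9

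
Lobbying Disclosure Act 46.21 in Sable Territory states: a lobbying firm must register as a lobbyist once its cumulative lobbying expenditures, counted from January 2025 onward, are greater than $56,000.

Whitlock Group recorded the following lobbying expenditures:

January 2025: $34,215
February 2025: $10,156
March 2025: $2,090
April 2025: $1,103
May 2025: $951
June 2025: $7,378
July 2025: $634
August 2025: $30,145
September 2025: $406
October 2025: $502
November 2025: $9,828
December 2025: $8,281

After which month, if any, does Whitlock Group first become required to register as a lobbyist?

Through January 2025: $34,215
Through February 2025: $44,371
Through March 2025: $46,461
Through April 2025: $47,564
Through May 2025: $48,515
Through June 2025: $55,893
Through July 2025: $56,527 ← exceeds threshold

July 2025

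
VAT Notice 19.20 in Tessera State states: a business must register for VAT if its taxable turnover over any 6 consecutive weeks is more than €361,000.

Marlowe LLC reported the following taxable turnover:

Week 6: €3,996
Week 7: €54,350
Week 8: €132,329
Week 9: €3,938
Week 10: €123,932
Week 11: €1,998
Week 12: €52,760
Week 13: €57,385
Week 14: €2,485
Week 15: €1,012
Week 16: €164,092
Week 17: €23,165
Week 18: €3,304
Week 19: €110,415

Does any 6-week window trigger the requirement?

Week 6–Week 11: €3,996 + €54,350 + €132,329 + €3,938 + €123,932 + €1,998 = €320,543 (under)
Week 7–Week 12: €54,350 + €132,329 + €3,938 + €123,932 + €1,998 + €52,760 = €369,307 (over)
Week 8–Week 13: €132,329 + €3,938 + €123,932 + €1,998 + €52,760 + €57,385 = €372,342 (over)
Week 9–Week 14: €3,938 + €123,932 + €1,998 + €52,760 + €57,385 + €2,485 = €242,498 (under)
Week 10–Week 15: €123,932 + €1,998 + €52,760 + €57,385 + €2,485 + €1,012 = €239,572 (under)
Week 11–Week 16: €1,998 + €52,760 + €57,385 + €2,485 + €1,012 + €164,092 = €279,732 (under)
Week 12–Week 17: €52,760 + €57,385 + €2,485 + €1,012 + €164,092 + €23,165 = €300,899 (under)
Week 13–Week 18: €57,385 + €2,485 + €1,012 + €164,092 + €23,165 + €3,304 = €251,443 (under)
Week 14–Week 19: €2,485 + €1,012 + €164,092 + €23,165 + €3,304 + €110,415 = €304,473 (under)
At least one window exceeds €361,000.

Yes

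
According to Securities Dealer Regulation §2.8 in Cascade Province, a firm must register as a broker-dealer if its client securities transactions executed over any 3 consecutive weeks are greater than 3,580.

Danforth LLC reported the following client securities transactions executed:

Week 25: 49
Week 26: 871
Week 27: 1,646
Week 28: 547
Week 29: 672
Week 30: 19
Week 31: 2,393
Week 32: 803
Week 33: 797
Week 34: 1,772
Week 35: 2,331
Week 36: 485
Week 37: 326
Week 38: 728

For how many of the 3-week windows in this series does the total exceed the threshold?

Week 25–Week 27: 49 + 871 + 1,646 = 2,566 (under)
Week 26–Week 28: 871 + 1,646 + 547 = 3,064 (under)
Week 27–Week 29: 1,646 + 547 + 672 = 2,865 (under)
Week 28–Week 30: 547 + 672 + 19 = 1,238 (under)
Week 29–Week 31: 672 + 19 + 2,393 = 3,084 (under)
Week 30–Week 32: 19 + 2,393 + 803 = 3,215 (under)
Week 31–Week 33: 2,393 + 803 + 797 = 3,993 (over)
Week 32–Week 34: 803 + 797 + 1,772 = 3,372 (under)
Week 33–Week 35: 797 + 1,772 + 2,331 = 4,900 (over)
Week 34–Week 36: 1,772 + 2,331 + 485 = 4,588 (over)
Week 35–Week 37: 2,331 + 485 + 326 = 3,142 (under)
Week 36–Week 38: 485 + 326 + 728 = 1,539 (under)
3 windows exceed the threshold.

3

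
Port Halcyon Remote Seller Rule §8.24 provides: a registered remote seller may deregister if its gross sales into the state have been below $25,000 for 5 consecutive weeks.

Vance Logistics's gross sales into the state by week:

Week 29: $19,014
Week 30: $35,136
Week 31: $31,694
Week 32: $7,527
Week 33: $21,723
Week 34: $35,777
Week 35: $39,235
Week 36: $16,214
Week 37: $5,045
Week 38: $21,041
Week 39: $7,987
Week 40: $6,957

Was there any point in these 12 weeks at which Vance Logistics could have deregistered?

Yes

Weeks below $25,000: Week 29, Week 32, Week 33, Week 36, Week 37, Week 38, Week 39, Week 40.
Longest run of consecutive weeks below the threshold: 5.
5 ≥ 5, so Vance Logistics became eligible.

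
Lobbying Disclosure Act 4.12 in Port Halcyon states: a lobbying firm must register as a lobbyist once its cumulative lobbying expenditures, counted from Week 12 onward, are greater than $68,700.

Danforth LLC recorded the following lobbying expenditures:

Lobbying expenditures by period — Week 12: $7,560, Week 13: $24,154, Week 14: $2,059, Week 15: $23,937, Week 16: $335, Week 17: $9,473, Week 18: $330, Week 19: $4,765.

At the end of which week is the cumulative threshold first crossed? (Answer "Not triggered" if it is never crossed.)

Week 19

Through Week 12: $7,560
Through Week 13: $31,714
Through Week 14: $33,773
Through Week 15: $57,710
Through Week 16: $58,045
Through Week 17: $67,518
Through Week 18: $67,848
Through Week 19: $72,613 ← exceeds threshold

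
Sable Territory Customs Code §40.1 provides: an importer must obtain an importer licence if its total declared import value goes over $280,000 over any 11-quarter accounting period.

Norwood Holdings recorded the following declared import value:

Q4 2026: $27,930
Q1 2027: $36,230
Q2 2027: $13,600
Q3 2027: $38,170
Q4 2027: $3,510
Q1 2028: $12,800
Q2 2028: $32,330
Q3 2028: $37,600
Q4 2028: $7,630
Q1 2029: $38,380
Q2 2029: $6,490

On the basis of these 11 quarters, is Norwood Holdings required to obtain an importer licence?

Total declared import value: $27,930 + $36,230 + $13,600 + $38,170 + $3,510 + $12,800 + $32,330 + $37,600 + $7,630 + $38,380 + $6,490 = $254,670.
$254,670 ≤ $280,000, so the threshold is not exceeded.

No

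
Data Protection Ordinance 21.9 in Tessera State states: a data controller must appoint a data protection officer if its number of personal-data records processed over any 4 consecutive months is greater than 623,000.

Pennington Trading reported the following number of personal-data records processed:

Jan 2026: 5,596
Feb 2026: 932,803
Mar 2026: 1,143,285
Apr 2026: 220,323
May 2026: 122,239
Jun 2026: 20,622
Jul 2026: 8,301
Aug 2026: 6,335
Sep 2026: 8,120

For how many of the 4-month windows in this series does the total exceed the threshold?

3

Jan 2026–Apr 2026: 5,596 + 932,803 + 1,143,285 + 220,323 = 2,302,007 (over)
Feb 2026–May 2026: 932,803 + 1,143,285 + 220,323 + 122,239 = 2,418,650 (over)
Mar 2026–Jun 2026: 1,143,285 + 220,323 + 122,239 + 20,622 = 1,506,469 (over)
Apr 2026–Jul 2026: 220,323 + 122,239 + 20,622 + 8,301 = 371,485 (under)
May 2026–Aug 2026: 122,239 + 20,622 + 8,301 + 6,335 = 157,497 (under)
Jun 2026–Sep 2026: 20,622 + 8,301 + 6,335 + 8,120 = 43,378 (under)
3 windows exceed the threshold.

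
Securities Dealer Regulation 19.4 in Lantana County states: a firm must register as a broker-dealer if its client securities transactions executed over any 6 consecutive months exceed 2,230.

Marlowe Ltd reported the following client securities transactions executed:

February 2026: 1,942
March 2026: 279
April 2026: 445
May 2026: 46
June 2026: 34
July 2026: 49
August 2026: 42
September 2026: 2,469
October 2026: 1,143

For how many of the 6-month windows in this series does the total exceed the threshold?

February 2026–July 2026: 1,942 + 279 + 445 + 46 + 34 + 49 = 2,795 (over)
March 2026–August 2026: 279 + 445 + 46 + 34 + 49 + 42 = 895 (under)
April 2026–September 2026: 445 + 46 + 34 + 49 + 42 + 2,469 = 3,085 (over)
May 2026–October 2026: 46 + 34 + 49 + 42 + 2,469 + 1,143 = 3,783 (over)
3 windows exceed the threshold.

3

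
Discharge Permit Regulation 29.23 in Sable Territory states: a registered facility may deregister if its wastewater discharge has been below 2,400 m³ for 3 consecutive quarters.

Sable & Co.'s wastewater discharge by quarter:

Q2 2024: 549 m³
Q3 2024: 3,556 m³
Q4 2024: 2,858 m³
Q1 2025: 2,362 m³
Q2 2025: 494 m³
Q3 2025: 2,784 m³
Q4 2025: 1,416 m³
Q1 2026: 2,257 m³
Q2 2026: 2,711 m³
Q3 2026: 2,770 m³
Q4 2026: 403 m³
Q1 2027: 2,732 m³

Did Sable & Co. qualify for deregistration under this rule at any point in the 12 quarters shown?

Quarters below 2,400 m³: Q2 2024, Q1 2025, Q2 2025, Q4 2025, Q1 2026, Q4 2026.
Longest run of consecutive quarters below the threshold: 2.
2 < 3, so Sable & Co. never became eligible.

No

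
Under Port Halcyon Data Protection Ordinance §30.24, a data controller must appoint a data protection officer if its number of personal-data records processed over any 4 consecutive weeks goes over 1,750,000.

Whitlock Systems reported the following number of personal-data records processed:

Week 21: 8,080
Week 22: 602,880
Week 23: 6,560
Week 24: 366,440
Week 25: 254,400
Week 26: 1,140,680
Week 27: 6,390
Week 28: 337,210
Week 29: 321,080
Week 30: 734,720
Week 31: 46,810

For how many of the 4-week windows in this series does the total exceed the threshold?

Week 21–Week 24: 8,080 + 602,880 + 6,560 + 366,440 = 983,960 (under)
Week 22–Week 25: 602,880 + 6,560 + 366,440 + 254,400 = 1,230,280 (under)
Week 23–Week 26: 6,560 + 366,440 + 254,400 + 1,140,680 = 1,768,080 (over)
Week 24–Week 27: 366,440 + 254,400 + 1,140,680 + 6,390 = 1,767,910 (over)
Week 25–Week 28: 254,400 + 1,140,680 + 6,390 + 337,210 = 1,738,680 (under)
Week 26–Week 29: 1,140,680 + 6,390 + 337,210 + 321,080 = 1,805,360 (over)
Week 27–Week 30: 6,390 + 337,210 + 321,080 + 734,720 = 1,399,400 (under)
Week 28–Week 31: 337,210 + 321,080 + 734,720 + 46,810 = 1,439,820 (under)
3 windows exceed the threshold.

3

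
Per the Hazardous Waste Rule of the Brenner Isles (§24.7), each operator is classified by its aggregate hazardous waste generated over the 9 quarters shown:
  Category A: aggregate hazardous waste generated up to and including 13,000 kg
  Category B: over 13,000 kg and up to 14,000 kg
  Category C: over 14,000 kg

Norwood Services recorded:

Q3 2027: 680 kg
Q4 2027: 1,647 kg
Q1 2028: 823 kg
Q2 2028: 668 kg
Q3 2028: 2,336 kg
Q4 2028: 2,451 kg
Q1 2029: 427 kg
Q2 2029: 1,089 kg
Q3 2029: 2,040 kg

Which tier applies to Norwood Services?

Aggregate hazardous waste generated: 680 kg + 1,647 kg + 823 kg + 668 kg + 2,336 kg + 2,451 kg + 427 kg + 1,089 kg + 2,040 kg = 12,161 kg.
12,161 kg ≤ 13,000 kg, so Category A applies.

Category A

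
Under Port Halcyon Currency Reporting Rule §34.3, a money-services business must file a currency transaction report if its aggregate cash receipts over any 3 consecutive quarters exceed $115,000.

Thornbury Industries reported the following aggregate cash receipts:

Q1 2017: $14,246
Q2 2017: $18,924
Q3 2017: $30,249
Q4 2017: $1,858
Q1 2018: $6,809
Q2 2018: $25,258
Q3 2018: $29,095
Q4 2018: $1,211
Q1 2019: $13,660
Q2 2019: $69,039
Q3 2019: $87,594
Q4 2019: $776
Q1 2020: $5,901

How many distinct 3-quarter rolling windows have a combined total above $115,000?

2

Q1 2017–Q3 2017: $14,246 + $18,924 + $30,249 = $63,419 (under)
Q2 2017–Q4 2017: $18,924 + $30,249 + $1,858 = $51,031 (under)
Q3 2017–Q1 2018: $30,249 + $1,858 + $6,809 = $38,916 (under)
Q4 2017–Q2 2018: $1,858 + $6,809 + $25,258 = $33,925 (under)
Q1 2018–Q3 2018: $6,809 + $25,258 + $29,095 = $61,162 (under)
Q2 2018–Q4 2018: $25,258 + $29,095 + $1,211 = $55,564 (under)
Q3 2018–Q1 2019: $29,095 + $1,211 + $13,660 = $43,966 (under)
Q4 2018–Q2 2019: $1,211 + $13,660 + $69,039 = $83,910 (under)
Q1 2019–Q3 2019: $13,660 + $69,039 + $87,594 = $170,293 (over)
Q2 2019–Q4 2019: $69,039 + $87,594 + $776 = $157,409 (over)
Q3 2019–Q1 2020: $87,594 + $776 + $5,901 = $94,271 (under)
2 windows exceed the threshold.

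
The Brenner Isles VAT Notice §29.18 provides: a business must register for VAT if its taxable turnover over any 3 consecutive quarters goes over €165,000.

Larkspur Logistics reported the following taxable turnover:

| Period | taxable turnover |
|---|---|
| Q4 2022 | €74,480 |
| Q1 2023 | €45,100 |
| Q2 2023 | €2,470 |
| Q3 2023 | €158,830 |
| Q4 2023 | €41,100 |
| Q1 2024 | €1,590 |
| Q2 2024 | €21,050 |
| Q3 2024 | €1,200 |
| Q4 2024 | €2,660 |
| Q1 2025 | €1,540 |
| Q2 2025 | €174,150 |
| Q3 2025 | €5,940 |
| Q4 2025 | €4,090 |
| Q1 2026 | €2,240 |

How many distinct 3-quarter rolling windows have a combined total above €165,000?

Q4 2022–Q2 2023: €74,480 + €45,100 + €2,470 = €122,050 (under)
Q1 2023–Q3 2023: €45,100 + €2,470 + €158,830 = €206,400 (over)
Q2 2023–Q4 2023: €2,470 + €158,830 + €41,100 = €202,400 (over)
Q3 2023–Q1 2024: €158,830 + €41,100 + €1,590 = €201,520 (over)
Q4 2023–Q2 2024: €41,100 + €1,590 + €21,050 = €63,740 (under)
Q1 2024–Q3 2024: €1,590 + €21,050 + €1,200 = €23,840 (under)
Q2 2024–Q4 2024: €21,050 + €1,200 + €2,660 = €24,910 (under)
Q3 2024–Q1 2025: €1,200 + €2,660 + €1,540 = €5,400 (under)
Q4 2024–Q2 2025: €2,660 + €1,540 + €174,150 = €178,350 (over)
Q1 2025–Q3 2025: €1,540 + €174,150 + €5,940 = €181,630 (over)
Q2 2025–Q4 2025: €174,150 + €5,940 + €4,090 = €184,180 (over)
Q3 2025–Q1 2026: €5,940 + €4,090 + €2,240 = €12,270 (under)
6 windows exceed the threshold.

6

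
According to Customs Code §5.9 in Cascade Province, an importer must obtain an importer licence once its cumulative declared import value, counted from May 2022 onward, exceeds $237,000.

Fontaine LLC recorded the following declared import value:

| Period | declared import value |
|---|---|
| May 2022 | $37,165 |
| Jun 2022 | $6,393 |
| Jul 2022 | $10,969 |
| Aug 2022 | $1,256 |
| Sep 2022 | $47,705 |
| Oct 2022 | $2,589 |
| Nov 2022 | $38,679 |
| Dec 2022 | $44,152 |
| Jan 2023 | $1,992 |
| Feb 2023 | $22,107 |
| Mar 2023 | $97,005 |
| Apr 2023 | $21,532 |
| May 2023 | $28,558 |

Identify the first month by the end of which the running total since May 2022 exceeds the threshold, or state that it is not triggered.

Through May 2022: $37,165
Through Jun 2022: $43,558
Through Jul 2022: $54,527
Through Aug 2022: $55,783
Through Sep 2022: $103,488
Through Oct 2022: $106,077
Through Nov 2022: $144,756
Through Dec 2022: $188,908
Through Jan 2023: $190,900
Through Feb 2023: $213,007
Through Mar 2023: $310,012 ← exceeds threshold

Mar 2023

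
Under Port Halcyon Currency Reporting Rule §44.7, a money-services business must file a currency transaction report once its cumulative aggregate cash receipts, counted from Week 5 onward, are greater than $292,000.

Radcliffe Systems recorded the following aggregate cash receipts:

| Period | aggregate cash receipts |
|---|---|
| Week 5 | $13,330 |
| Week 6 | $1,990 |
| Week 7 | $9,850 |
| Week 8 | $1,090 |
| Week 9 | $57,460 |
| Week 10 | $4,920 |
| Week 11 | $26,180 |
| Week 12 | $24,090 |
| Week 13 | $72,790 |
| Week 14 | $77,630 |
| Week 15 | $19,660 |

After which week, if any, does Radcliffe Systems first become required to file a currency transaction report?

Week 15

Through Week 5: $13,330
Through Week 6: $15,320
Through Week 7: $25,170
Through Week 8: $26,260
Through Week 9: $83,720
Through Week 10: $88,640
Through Week 11: $114,820
Through Week 12: $138,910
Through Week 13: $211,700
Through Week 14: $289,330
Through Week 15: $308,990 ← exceeds threshold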